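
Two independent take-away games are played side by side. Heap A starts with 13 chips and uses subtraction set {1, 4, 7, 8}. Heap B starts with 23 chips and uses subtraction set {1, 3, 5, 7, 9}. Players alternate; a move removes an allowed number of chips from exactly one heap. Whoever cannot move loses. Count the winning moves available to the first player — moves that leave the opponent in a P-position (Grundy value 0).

Heap A, S = {1, 4, 7, 8}:
n :  0  1  2  3  4  5  6  7  8  9 10 11 12 13
G :  0  1  0  1  2  0  1  2  3  2  3  0  1  3
G_A(13) = 3.
Heap B, S = {1, 3, 5, 7, 9}:
G(0) = 0
G(1) = mex{0} = 1
G(2) = mex{1} = 0
G(3) = mex{0,0} = 1
G(4) = mex{1,1} = 0
G(5) = mex{0,0,0} = 1
G(6) = mex{1,1,1} = 0
G(7) = mex{0,0,0,0} = 1
G(8) = mex{1,1,1,1} = 0
G(9) = mex{0,0,0,0,0} = 1
G(10) = mex{1,1,1,1,1} = 0
G(11) = mex{0,0,0,0,0} = 1
G(12) = mex{1,1,1,1,1} = 0
G(13) = mex{0,0,0,0,0} = 1
G(14) = mex{1,1,1,1,1} = 0
G(15) = mex{0,0,0,0,0} = 1
G(16) = mex{1,1,1,1,1} = 0
G(17) = mex{0,0,0,0,0} = 1
G(18) = mex{1,1,1,1,1} = 0
G(19) = mex{0,0,0,0,0} = 1
G(20) = mex{1,1,1,1,1} = 0
G(21) = mex{0,0,0,0,0} = 1
G(22) = mex{1,1,1,1,1} = 0
G(23) = mex{0,0,0,0,0} = 1
G_B(23) = 1.
Combined Grundy value = 3 ⊕ 1 = 2.
A winning move leaves total XOR = 0, i.e. changes one component's Grundy value g to g ⊕ X where X is the current total.
Heap A: need g' = 3⊕2 = 1. Options: 13−1→G=1, 13−4→G=2, 13−7→G=1, 13−8→G=0. Hits: 2.
Heap B: need g' = 1⊕2 = 3. Options: 23−1→G=0, 23−3→G=0, 23−5→G=0, 23−7→G=0, 23−9→G=0. Hits: 0.

2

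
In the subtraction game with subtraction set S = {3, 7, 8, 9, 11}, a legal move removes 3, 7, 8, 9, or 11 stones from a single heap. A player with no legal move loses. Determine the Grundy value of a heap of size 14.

4

n :  0  1  2  3  4  5  6  7  8  9 10 11 12 13 14
G :  0  0  0  1  1  1  0  2  2  1  3  3  2  2  4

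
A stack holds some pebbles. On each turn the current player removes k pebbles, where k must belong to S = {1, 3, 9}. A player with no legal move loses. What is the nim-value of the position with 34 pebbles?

G(0) = 0
G(1) = mex{0} = 1
G(2) = mex{1} = 0
G(3) = mex{0,0} = 1
G(4) = mex{1,1} = 0
G(5) = mex{0,0} = 1
G(6) = mex{1,1} = 0
G(7) = mex{0,0} = 1
G(8) = mex{1,1} = 0
G(9) = mex{0,0,0} = 1
G(10) = mex{1,1,1} = 0
G(11) = mex{0,0,0} = 1
G(12) = mex{1,1,1} = 0
G(13) = mex{0,0,0} = 1
G(14) = mex{1,1,1} = 0
G(15) = mex{0,0,0} = 1
G(16) = mex{1,1,1} = 0
G(17) = mex{0,0,0} = 1
G(18) = mex{1,1,1} = 0
G(19) = mex{0,0,0} = 1
G(20) = mex{1,1,1} = 0
G(21) = mex{0,0,0} = 1
G(22) = mex{1,1,1} = 0
G(23) = mex{0,0,0} = 1
G(24) = mex{1,1,1} = 0
G(25) = mex{0,0,0} = 1
G(26) = mex{1,1,1} = 0
G(27) = mex{0,0,0} = 1
G(28) = mex{1,1,1} = 0
G(29) = mex{0,0,0} = 1
G(30) = mex{1,1,1} = 0
G(31) = mex{0,0,0} = 1
G(32) = mex{1,1,1} = 0
G(33) = mex{0,0,0} = 1
G(34) = mex{1,1,1} = 0

0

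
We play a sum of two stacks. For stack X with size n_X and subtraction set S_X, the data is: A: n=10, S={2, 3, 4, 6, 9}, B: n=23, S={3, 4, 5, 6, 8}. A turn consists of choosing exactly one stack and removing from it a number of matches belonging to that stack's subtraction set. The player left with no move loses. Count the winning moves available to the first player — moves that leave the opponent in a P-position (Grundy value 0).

Stack A, S = {2, 3, 4, 6, 9}:
n :  0  1  2  3  4  5  6  7  8  9 10
G :  0  0  1  1  2  2  3  3  0  4  1
G_A(10) = 1.
Stack B, S = {3, 4, 5, 6, 8}:
n :  0  1  2  3  4  5  6  7  8  9 10 11 12 13 14 15 16 17 18 19 20 21 22 23
G :  0  0  0  1  1  1  2  2  2  3  3  0  0  0  1  1  1  2  2  2  3  3  0  0
G_B(23) = 0.
Combined Grundy value = 1 ⊕ 0 = 1.
A winning move leaves total XOR = 0, i.e. changes one component's Grundy value g to g ⊕ X where X is the current total.
Stack A: need g' = 1⊕1 = 0. Options: 10−2→G=0, 10−3→G=3, 10−4→G=3, 10−6→G=2, 10−9→G=0. Hits: 2.
Stack B: need g' = 0⊕1 = 1. Options: 23−3→G=3, 23−4→G=2, 23−5→G=2, 23−6→G=2, 23−8→G=1. Hits: 1.

3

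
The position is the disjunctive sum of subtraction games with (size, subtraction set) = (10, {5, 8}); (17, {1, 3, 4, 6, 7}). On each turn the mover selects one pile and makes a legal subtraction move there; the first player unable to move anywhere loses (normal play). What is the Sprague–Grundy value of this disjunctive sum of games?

Pile A, S = {5, 8}:
G(0) = 0
G(1) = mex{} = 0
G(2) = mex{} = 0
G(3) = mex{} = 0
G(4) = mex{} = 0
G(5) = mex{0} = 1
G(6) = mex{0} = 1
G(7) = mex{0} = 1
G(8) = mex{0,0} = 1
G(9) = mex{0,0} = 1
G(10) = mex{1,0} = 2
G_A(10) = 2.
Pile B, S = {1, 3, 4, 6, 7}:
n :  0  1  2  3  4  5  6  7  8  9 10 11 12 13 14 15 16 17
G :  0  1  0  1  2  3  2  3  4  5  0  1  0  1  2  3  2  3
G_B(17) = 3.
Combined Grundy value = 2 ⊕ 3 = 1.

1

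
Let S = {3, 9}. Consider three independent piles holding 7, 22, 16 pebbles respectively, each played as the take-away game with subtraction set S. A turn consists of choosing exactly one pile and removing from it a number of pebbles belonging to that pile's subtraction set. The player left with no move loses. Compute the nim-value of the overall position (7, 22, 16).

All piles use S = {3, 9}:
n :  0  1  2  3  4  5  6  7  8  9 10 11 12 13 14 15 16 17 18 19 20 21 22
G :  0  0  0  1  1  1  0  0  0  1  1  1  0  0  0  1  1  1  0  0  0  1  1
Pile A: G(7) = 0.
Pile B: G(22) = 1.
Pile C: G(16) = 1.
Combined Grundy value = 0 ⊕ 1 ⊕ 1 = 0.

0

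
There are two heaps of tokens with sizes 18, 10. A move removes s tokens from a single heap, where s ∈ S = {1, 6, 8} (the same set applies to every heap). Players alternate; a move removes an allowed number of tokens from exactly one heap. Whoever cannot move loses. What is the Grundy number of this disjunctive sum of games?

1

All heaps use S = {1, 6, 8}:
G(0) = 0
G(1) = mex{0} = 1
G(2) = mex{1} = 0
G(3) = mex{0} = 1
G(4) = mex{1} = 0
G(5) = mex{0} = 1
G(6) = mex{1,0} = 2
G(7) = mex{2,1} = 0
G(8) = mex{0,0,0} = 1
G(9) = mex{1,1,1} = 0
G(10) = mex{0,0,0} = 1
G(11) = mex{1,1,1} = 0
G(12) = mex{0,2,0} = 1
G(13) = mex{1,0,1} = 2
G(14) = mex{2,1,2} = 0
G(15) = mex{0,0,0} = 1
G(16) = mex{1,1,1} = 0
G(17) = mex{0,0,0} = 1
G(18) = mex{1,1,1} = 0
Heap A: G(18) = 0.
Heap B: G(10) = 1.
Combined Grundy value = 0 ⊕ 1 = 1.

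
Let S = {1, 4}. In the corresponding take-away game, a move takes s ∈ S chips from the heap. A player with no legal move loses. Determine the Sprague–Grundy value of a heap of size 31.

1

n :  0  1  2  3  4  5  6  7  8  9 10 11 12 13 14 15 16 17 18 19 20 21 22 23 24 25 26 27 28 29 30 31
G :  0  1  0  1  2  0  1  0  1  2  0  1  0  1  2  0  1  0  1  2  0  1  0  1  2  0  1  0  1  2  0  1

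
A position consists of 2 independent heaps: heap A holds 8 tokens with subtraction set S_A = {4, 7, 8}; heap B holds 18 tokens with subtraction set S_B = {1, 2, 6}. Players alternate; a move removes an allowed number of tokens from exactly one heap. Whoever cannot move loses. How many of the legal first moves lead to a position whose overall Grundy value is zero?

3

Heap A, S = {4, 7, 8}:
n : 0 1 2 3 4 5 6 7 8
G : 0 0 0 0 1 1 1 1 2
G_A(8) = 2.
Heap B, S = {1, 2, 6}:
G(0) = 0
G(1) = mex{0} = 1
G(2) = mex{1,0} = 2
G(3) = mex{2,1} = 0
G(4) = mex{0,2} = 1
G(5) = mex{1,0} = 2
G(6) = mex{2,1,0} = 3
G(7) = mex{3,2,1} = 0
G(8) = mex{0,3,2} = 1
G(9) = mex{1,0,0} = 2
G(10) = mex{2,1,1} = 0
G(11) = mex{0,2,2} = 1
G(12) = mex{1,0,3} = 2
G(13) = mex{2,1,0} = 3
G(14) = mex{3,2,1} = 0
G(15) = mex{0,3,2} = 1
G(16) = mex{1,0,0} = 2
G(17) = mex{2,1,1} = 0
G(18) = mex{0,2,2} = 1
G_B(18) = 1.
Combined Grundy value = 2 ⊕ 1 = 3.
A winning move leaves total XOR = 0, i.e. changes one component's Grundy value g to g ⊕ X where X is the current total.
Heap A: need g' = 2⊕3 = 1. Options: 8−4→G=1, 8−7→G=0, 8−8→G=0. Hits: 1.
Heap B: need g' = 1⊕3 = 2. Options: 18−1→G=0, 18−2→G=2, 18−6→G=2. Hits: 2.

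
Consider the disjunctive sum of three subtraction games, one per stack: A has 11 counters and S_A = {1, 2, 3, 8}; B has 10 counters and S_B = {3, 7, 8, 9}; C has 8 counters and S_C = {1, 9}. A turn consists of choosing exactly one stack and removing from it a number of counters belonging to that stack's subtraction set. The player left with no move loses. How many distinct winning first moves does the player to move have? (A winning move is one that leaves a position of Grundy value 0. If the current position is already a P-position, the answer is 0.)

Stack A, S = {1, 2, 3, 8}:
G(0) = 0
G(1) = mex{0} = 1
G(2) = mex{1,0} = 2
G(3) = mex{2,1,0} = 3
G(4) = mex{3,2,1} = 0
G(5) = mex{0,3,2} = 1
G(6) = mex{1,0,3} = 2
G(7) = mex{2,1,0} = 3
G(8) = mex{3,2,1,0} = 4
G(9) = mex{4,3,2,1} = 0
G(10) = mex{0,4,3,2} = 1
G(11) = mex{1,0,4,3} = 2
G_A(11) = 2.
Stack B, S = {3, 7, 8, 9}:
G(0) = 0
G(1) = mex{} = 0
G(2) = mex{} = 0
G(3) = mex{0} = 1
G(4) = mex{0} = 1
G(5) = mex{0} = 1
G(6) = mex{1} = 0
G(7) = mex{1,0} = 2
G(8) = mex{1,0,0} = 2
G(9) = mex{0,0,0,0} = 1
G(10) = mex{2,1,0,0} = 3
G_B(10) = 3.
Stack C, S = {1, 9}:
n : 0 1 2 3 4 5 6 7 8
G : 0 1 0 1 0 1 0 1 0
G_C(8) = 0.
Combined Grundy value = 2 ⊕ 3 ⊕ 0 = 1.
A winning move leaves total XOR = 0, i.e. changes one component's Grundy value g to g ⊕ X where X is the current total.
Stack A: need g' = 2⊕1 = 3. Options: 11−1→G=1, 11−2→G=0, 11−3→G=4, 11−8→G=3. Hits: 1.
Stack B: need g' = 3⊕1 = 2. Options: 10−3→G=2, 10−7→G=1, 10−8→G=0, 10−9→G=0. Hits: 1.
Stack C: need g' = 0⊕1 = 1. Options: 8−1→G=1. Hits: 1.

3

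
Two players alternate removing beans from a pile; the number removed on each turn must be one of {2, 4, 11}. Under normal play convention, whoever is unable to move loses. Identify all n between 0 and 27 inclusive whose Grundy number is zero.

G(0) = 0
G(1) = mex{} = 0
G(2) = mex{0} = 1
G(3) = mex{0} = 1
G(4) = mex{1,0} = 2
G(5) = mex{1,0} = 2
G(6) = mex{2,1} = 0
G(7) = mex{2,1} = 0
G(8) = mex{0,2} = 1
G(9) = mex{0,2} = 1
G(10) = mex{1,0} = 2
G(11) = mex{1,0,0} = 2
G(12) = mex{2,1,0} = 3
G(13) = mex{2,1,1} = 0
G(14) = mex{3,2,1} = 0
G(15) = mex{0,2,2} = 1
G(16) = mex{0,3,2} = 1
G(17) = mex{1,0,0} = 2
G(18) = mex{1,0,0} = 2
G(19) = mex{2,1,1} = 0
G(20) = mex{2,1,1} = 0
G(21) = mex{0,2,2} = 1
G(22) = mex{0,2,2} = 1
G(23) = mex{1,0,3} = 2
G(24) = mex{1,0,0} = 2
G(25) = mex{2,1,0} = 3
G(26) = mex{2,1,1} = 0
G(27) = mex{3,2,1} = 0
P-positions are exactly the n with G(n) = 0.

0, 1, 6, 7, 13, 14, 19, 20, 26, 27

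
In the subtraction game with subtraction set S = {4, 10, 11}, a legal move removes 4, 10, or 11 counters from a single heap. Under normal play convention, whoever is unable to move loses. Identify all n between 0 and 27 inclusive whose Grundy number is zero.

n :  0  1  2  3  4  5  6  7  8  9 10 11 12 13 14 15 16 17 18 19 20 21 22 23 24 25 26 27
G :  0  0  0  0  1  1  1  1  0  0  2  2  1  1  3  0  0  0  2  1  1  1  0  0  0  2  1  1
P-positions are exactly the n with G(n) = 0.

0, 1, 2, 3, 8, 9, 15, 16, 17, 22, 23, 24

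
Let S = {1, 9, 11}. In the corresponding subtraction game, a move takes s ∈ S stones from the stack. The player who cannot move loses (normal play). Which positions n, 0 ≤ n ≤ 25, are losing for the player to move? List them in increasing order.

0, 2, 4, 6, 8, 10, 12, 14, 16, 18, 20, 22, 24

n :  0  1  2  3  4  5  6  7  8  9 10 11 12 13 14 15 16 17 18 19 20 21 22 23 24 25
G :  0  1  0  1  0  1  0  1  0  1  0  1  0  1  0  1  0  1  0  1  0  1  0  1  0  1
P-positions are exactly the n with G(n) = 0.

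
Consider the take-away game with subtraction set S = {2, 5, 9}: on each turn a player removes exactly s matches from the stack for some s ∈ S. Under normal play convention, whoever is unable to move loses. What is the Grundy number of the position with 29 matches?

0

n :  0  1  2  3  4  5  6  7  8  9 10 11 12 13 14 15 16 17 18 19 20 21 22 23 24 25 26 27 28 29
G :  0  0  1  1  0  2  1  0  0  1  1  0  2  1  0  0  1  1  0  2  1  0  0  1  1  0  2  1  0  0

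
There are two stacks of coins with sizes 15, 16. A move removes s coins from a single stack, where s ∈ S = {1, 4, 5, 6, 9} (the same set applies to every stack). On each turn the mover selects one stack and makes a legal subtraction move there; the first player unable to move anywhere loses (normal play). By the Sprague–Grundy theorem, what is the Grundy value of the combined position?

1

All stacks use S = {1, 4, 5, 6, 9}:
n :  0  1  2  3  4  5  6  7  8  9 10 11 12 13 14 15 16
G :  0  1  0  1  2  3  2  3  4  5  0  1  0  1  2  3  2
Stack A: G(15) = 3.
Stack B: G(16) = 2.
Combined Grundy value = 3 ⊕ 2 = 1.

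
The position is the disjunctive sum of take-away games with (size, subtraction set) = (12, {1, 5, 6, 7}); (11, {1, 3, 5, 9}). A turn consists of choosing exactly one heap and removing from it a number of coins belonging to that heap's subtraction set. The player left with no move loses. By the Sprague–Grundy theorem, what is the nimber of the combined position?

1

Heap A, S = {1, 5, 6, 7}:
n :  0  1  2  3  4  5  6  7  8  9 10 11 12
G :  0  1  0  1  0  1  2  3  2  3  2  3  0
G_A(12) = 0.
Heap B, S = {1, 3, 5, 9}:
G(0) = 0
G(1) = mex{0} = 1
G(2) = mex{1} = 0
G(3) = mex{0,0} = 1
G(4) = mex{1,1} = 0
G(5) = mex{0,0,0} = 1
G(6) = mex{1,1,1} = 0
G(7) = mex{0,0,0} = 1
G(8) = mex{1,1,1} = 0
G(9) = mex{0,0,0,0} = 1
G(10) = mex{1,1,1,1} = 0
G(11) = mex{0,0,0,0} = 1
G_B(11) = 1.
Combined Grundy value = 0 ⊕ 1 = 1.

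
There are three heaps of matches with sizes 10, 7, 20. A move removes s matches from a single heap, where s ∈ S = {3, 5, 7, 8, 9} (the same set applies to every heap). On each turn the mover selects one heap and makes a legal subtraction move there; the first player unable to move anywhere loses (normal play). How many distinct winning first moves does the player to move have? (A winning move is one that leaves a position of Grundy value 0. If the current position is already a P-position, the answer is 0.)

5

All heaps use S = {3, 5, 7, 8, 9}:
G(0) = 0
G(1) = mex{} = 0
G(2) = mex{} = 0
G(3) = mex{0} = 1
G(4) = mex{0} = 1
G(5) = mex{0,0} = 1
G(6) = mex{1,0} = 2
G(7) = mex{1,0,0} = 2
G(8) = mex{1,1,0,0} = 2
G(9) = mex{2,1,0,0,0} = 3
G(10) = mex{2,1,1,0,0} = 3
G(11) = mex{2,2,1,1,0} = 3
G(12) = mex{3,2,1,1,1} = 0
G(13) = mex{3,2,2,1,1} = 0
G(14) = mex{3,3,2,2,1} = 0
G(15) = mex{0,3,2,2,2} = 1
G(16) = mex{0,3,3,2,2} = 1
G(17) = mex{0,0,3,3,2} = 1
G(18) = mex{1,0,3,3,3} = 2
G(19) = mex{1,0,0,3,3} = 2
G(20) = mex{1,1,0,0,3} = 2
Heap A: G(10) = 3.
Heap B: G(7) = 2.
Heap C: G(20) = 2.
Combined Grundy value = 3 ⊕ 2 ⊕ 2 = 3.
A winning move leaves total XOR = 0, i.e. changes one component's Grundy value g to g ⊕ X where X is the current total.
Heap A: need g' = 3⊕3 = 0. Options: 10−3→G=2, 10−5→G=1, 10−7→G=1, 10−8→G=0, 10−9→G=0. Hits: 2.
Heap B: need g' = 2⊕3 = 1. Options: 7−3→G=1, 7−5→G=0, 7−7→G=0. Hits: 1.
Heap C: need g' = 2⊕3 = 1. Options: 20−3→G=1, 20−5→G=1, 20−7→G=0, 20−8→G=0, 20−9→G=3. Hits: 2.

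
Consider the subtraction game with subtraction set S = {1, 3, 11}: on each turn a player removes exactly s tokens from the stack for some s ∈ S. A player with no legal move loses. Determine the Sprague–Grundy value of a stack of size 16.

0

n :  0  1  2  3  4  5  6  7  8  9 10 11 12 13 14 15 16
G :  0  1  0  1  0  1  0  1  0  1  0  1  0  1  0  1  0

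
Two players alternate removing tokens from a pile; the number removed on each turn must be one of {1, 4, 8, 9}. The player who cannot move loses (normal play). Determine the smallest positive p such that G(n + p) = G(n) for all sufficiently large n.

17

G(0) = 0
G(1) = mex{0} = 1
G(2) = mex{1} = 0
G(3) = mex{0} = 1
G(4) = mex{1,0} = 2
G(5) = mex{2,1} = 0
G(6) = mex{0,0} = 1
G(7) = mex{1,1} = 0
G(8) = mex{0,2,0} = 1
G(9) = mex{1,0,1,0} = 2
G(10) = mex{2,1,0,1} = 3
G(11) = mex{3,0,1,0} = 2
G(12) = mex{2,1,2,1} = 0
G(13) = mex{0,2,0,2} = 1
G(14) = mex{1,3,1,0} = 2
G(15) = mex{2,2,0,1} = 3
G(16) = mex{3,0,1,0} = 2
G(17) = mex{2,1,2,1} = 0
G(18) = mex{0,2,3,2} = 1
G(19) = mex{1,3,2,3} = 0
G(20) = mex{0,2,0,2} = 1
G(21) = mex{1,0,1,0} = 2
G(22) = mex{2,1,2,1} = 0
G(23) = mex{0,0,3,2} = 1
G(24) = mex{1,1,2,3} = 0
G(25) = mex{0,2,0,2} = 1
G(26) = mex{1,0,1,0} = 2
G(27) = mex{2,1,0,1} = 3
G(28) = mex{3,0,1,0} = 2
G(29) = mex{2,1,2,1} = 0
G(30) = mex{0,2,0,2} = 1
G(31) = mex{1,3,1,0} = 2
G(32) = mex{2,2,0,1} = 3
G(33) = mex{3,0,1,0} = 2
G(34) = mex{2,1,2,1} = 0
G(35) = mex{0,2,3,2} = 1
G(n+17) = G(n) holds for n = 0,…,8 (a full window of length max(S) = 9), so the sequence is purely periodic with period 17.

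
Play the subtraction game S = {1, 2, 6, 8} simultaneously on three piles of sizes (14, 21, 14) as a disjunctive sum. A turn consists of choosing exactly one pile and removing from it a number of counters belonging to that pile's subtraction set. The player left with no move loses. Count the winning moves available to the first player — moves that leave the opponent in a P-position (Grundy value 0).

All piles use S = {1, 2, 6, 8}:
G(0) = 0
G(1) = mex{0} = 1
G(2) = mex{1,0} = 2
G(3) = mex{2,1} = 0
G(4) = mex{0,2} = 1
G(5) = mex{1,0} = 2
G(6) = mex{2,1,0} = 3
G(7) = mex{3,2,1} = 0
G(8) = mex{0,3,2,0} = 1
G(9) = mex{1,0,0,1} = 2
G(10) = mex{2,1,1,2} = 0
G(11) = mex{0,2,2,0} = 1
G(12) = mex{1,0,3,1} = 2
G(13) = mex{2,1,0,2} = 3
G(14) = mex{3,2,1,3} = 0
G(15) = mex{0,3,2,0} = 1
G(16) = mex{1,0,0,1} = 2
G(17) = mex{2,1,1,2} = 0
G(18) = mex{0,2,2,0} = 1
G(19) = mex{1,0,3,1} = 2
G(20) = mex{2,1,0,2} = 3
G(21) = mex{3,2,1,3} = 0
Pile A: G(14) = 0.
Pile B: G(21) = 0.
Pile C: G(14) = 0.
Combined Grundy value = 0 ⊕ 0 ⊕ 0 = 0.
A winning move leaves total XOR = 0, i.e. changes one component's Grundy value g to g ⊕ X where X is the current total.
Pile A: target g' = 0⊕0 = 0, but every legal move changes the Grundy value (mex property), so 0 moves.
Pile B: target g' = 0⊕0 = 0, but every legal move changes the Grundy value (mex property), so 0 moves.
Pile C: target g' = 0⊕0 = 0, but every legal move changes the Grundy value (mex property), so 0 moves.

0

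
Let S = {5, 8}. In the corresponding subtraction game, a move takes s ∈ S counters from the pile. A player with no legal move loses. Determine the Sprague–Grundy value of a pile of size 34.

1

n :  0  1  2  3  4  5  6  7  8  9 10 11 12 13 14 15 16 17 18 19 20 21 22 23 24 25 26 27 28 29 30 31 32 33 34
G :  0  0  0  0  0  1  1  1  1  1  2  2  2  0  0  0  0  0  1  1  1  1  1  2  2  2  0  0  0  0  0  1  1  1  1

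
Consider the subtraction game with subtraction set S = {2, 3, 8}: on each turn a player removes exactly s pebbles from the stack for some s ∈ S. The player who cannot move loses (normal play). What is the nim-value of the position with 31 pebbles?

G(0) = 0
G(1) = mex{} = 0
G(2) = mex{0} = 1
G(3) = mex{0,0} = 1
G(4) = mex{1,0} = 2
G(5) = mex{1,1} = 0
G(6) = mex{2,1} = 0
G(7) = mex{0,2} = 1
G(8) = mex{0,0,0} = 1
G(9) = mex{1,0,0} = 2
G(10) = mex{1,1,1} = 0
G(11) = mex{2,1,1} = 0
G(12) = mex{0,2,2} = 1
G(13) = mex{0,0,0} = 1
G(14) = mex{1,0,0} = 2
G(15) = mex{1,1,1} = 0
G(16) = mex{2,1,1} = 0
G(17) = mex{0,2,2} = 1
G(18) = mex{0,0,0} = 1
G(19) = mex{1,0,0} = 2
G(20) = mex{1,1,1} = 0
G(21) = mex{2,1,1} = 0
G(22) = mex{0,2,2} = 1
G(23) = mex{0,0,0} = 1
G(24) = mex{1,0,0} = 2
G(25) = mex{1,1,1} = 0
G(26) = mex{2,1,1} = 0
G(27) = mex{0,2,2} = 1
G(28) = mex{0,0,0} = 1
G(29) = mex{1,0,0} = 2
G(30) = mex{1,1,1} = 0
G(31) = mex{2,1,1} = 0

0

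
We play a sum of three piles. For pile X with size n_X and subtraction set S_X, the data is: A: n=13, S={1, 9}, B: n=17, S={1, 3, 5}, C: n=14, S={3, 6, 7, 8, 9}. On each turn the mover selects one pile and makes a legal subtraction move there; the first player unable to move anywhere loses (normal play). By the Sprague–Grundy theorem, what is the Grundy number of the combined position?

0

Pile A, S = {1, 9}:
G(0) = 0
G(1) = mex{0} = 1
G(2) = mex{1} = 0
G(3) = mex{0} = 1
G(4) = mex{1} = 0
G(5) = mex{0} = 1
G(6) = mex{1} = 0
G(7) = mex{0} = 1
G(8) = mex{1} = 0
G(9) = mex{0,0} = 1
G(10) = mex{1,1} = 0
G(11) = mex{0,0} = 1
G(12) = mex{1,1} = 0
G(13) = mex{0,0} = 1
G_A(13) = 1.
Pile B, S = {1, 3, 5}:
G(0) = 0
G(1) = mex{0} = 1
G(2) = mex{1} = 0
G(3) = mex{0,0} = 1
G(4) = mex{1,1} = 0
G(5) = mex{0,0,0} = 1
G(6) = mex{1,1,1} = 0
G(7) = mex{0,0,0} = 1
G(8) = mex{1,1,1} = 0
G(9) = mex{0,0,0} = 1
G(10) = mex{1,1,1} = 0
G(11) = mex{0,0,0} = 1
G(12) = mex{1,1,1} = 0
G(13) = mex{0,0,0} = 1
G(14) = mex{1,1,1} = 0
G(15) = mex{0,0,0} = 1
G(16) = mex{1,1,1} = 0
G(17) = mex{0,0,0} = 1
G_B(17) = 1.
Pile C, S = {3, 6, 7, 8, 9}:
G(0) = 0
G(1) = mex{} = 0
G(2) = mex{} = 0
G(3) = mex{0} = 1
G(4) = mex{0} = 1
G(5) = mex{0} = 1
G(6) = mex{1,0} = 2
G(7) = mex{1,0,0} = 2
G(8) = mex{1,0,0,0} = 2
G(9) = mex{2,1,0,0,0} = 3
G(10) = mex{2,1,1,0,0} = 3
G(11) = mex{2,1,1,1,0} = 3
G(12) = mex{3,2,1,1,1} = 0
G(13) = mex{3,2,2,1,1} = 0
G(14) = mex{3,2,2,2,1} = 0
G_C(14) = 0.
Combined Grundy value = 1 ⊕ 1 ⊕ 0 = 0.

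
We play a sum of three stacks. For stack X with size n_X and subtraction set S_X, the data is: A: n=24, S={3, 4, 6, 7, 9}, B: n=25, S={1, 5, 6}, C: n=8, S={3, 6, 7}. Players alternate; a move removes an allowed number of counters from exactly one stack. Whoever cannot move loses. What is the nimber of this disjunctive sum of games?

3

Stack A, S = {3, 4, 6, 7, 9}:
n :  0  1  2  3  4  5  6  7  8  9 10 11 12 13 14 15 16 17 18 19 20 21 22 23 24
G :  0  0  0  1  1  1  2  2  2  3  3  3  0  0  0  1  1  1  2  2  2  3  3  3  0
G_A(24) = 0.
Stack B, S = {1, 5, 6}:
G(0) = 0
G(1) = mex{0} = 1
G(2) = mex{1} = 0
G(3) = mex{0} = 1
G(4) = mex{1} = 0
G(5) = mex{0,0} = 1
G(6) = mex{1,1,0} = 2
G(7) = mex{2,0,1} = 3
G(8) = mex{3,1,0} = 2
G(9) = mex{2,0,1} = 3
G(10) = mex{3,1,0} = 2
G(11) = mex{2,2,1} = 0
G(12) = mex{0,3,2} = 1
G(13) = mex{1,2,3} = 0
G(14) = mex{0,3,2} = 1
G(15) = mex{1,2,3} = 0
G(16) = mex{0,0,2} = 1
G(17) = mex{1,1,0} = 2
G(18) = mex{2,0,1} = 3
G(19) = mex{3,1,0} = 2
G(20) = mex{2,0,1} = 3
G(21) = mex{3,1,0} = 2
G(22) = mex{2,2,1} = 0
G(23) = mex{0,3,2} = 1
G(24) = mex{1,2,3} = 0
G(25) = mex{0,3,2} = 1
G_B(25) = 1.
Stack C, S = {3, 6, 7}:
G(0) = 0
G(1) = mex{} = 0
G(2) = mex{} = 0
G(3) = mex{0} = 1
G(4) = mex{0} = 1
G(5) = mex{0} = 1
G(6) = mex{1,0} = 2
G(7) = mex{1,0,0} = 2
G(8) = mex{1,0,0} = 2
G_C(8) = 2.
Combined Grundy value = 0 ⊕ 1 ⊕ 2 = 3.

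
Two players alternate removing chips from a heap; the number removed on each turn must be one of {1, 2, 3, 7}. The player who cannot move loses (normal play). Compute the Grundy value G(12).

0

n :  0  1  2  3  4  5  6  7  8  9 10 11 12
G :  0  1  2  3  0  1  2  3  0  1  2  3  0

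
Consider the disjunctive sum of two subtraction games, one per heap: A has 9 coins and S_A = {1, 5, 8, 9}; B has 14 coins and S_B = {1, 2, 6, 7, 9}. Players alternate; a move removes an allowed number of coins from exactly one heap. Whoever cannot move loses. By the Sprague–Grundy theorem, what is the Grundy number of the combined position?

0

Heap A, S = {1, 5, 8, 9}:
n : 0 1 2 3 4 5 6 7 8 9
G : 0 1 0 1 0 1 0 1 2 3
G_A(9) = 3.
Heap B, S = {1, 2, 6, 7, 9}:
G(0) = 0
G(1) = mex{0} = 1
G(2) = mex{1,0} = 2
G(3) = mex{2,1} = 0
G(4) = mex{0,2} = 1
G(5) = mex{1,0} = 2
G(6) = mex{2,1,0} = 3
G(7) = mex{3,2,1,0} = 4
G(8) = mex{4,3,2,1} = 0
G(9) = mex{0,4,0,2,0} = 1
G(10) = mex{1,0,1,0,1} = 2
G(11) = mex{2,1,2,1,2} = 0
G(12) = mex{0,2,3,2,0} = 1
G(13) = mex{1,0,4,3,1} = 2
G(14) = mex{2,1,0,4,2} = 3
G_B(14) = 3.
Combined Grundy value = 3 ⊕ 3 = 0.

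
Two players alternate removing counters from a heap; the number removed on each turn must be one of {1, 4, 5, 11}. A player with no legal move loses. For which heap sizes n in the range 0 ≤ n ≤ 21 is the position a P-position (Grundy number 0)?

G(0) = 0
G(1) = mex{0} = 1
G(2) = mex{1} = 0
G(3) = mex{0} = 1
G(4) = mex{1,0} = 2
G(5) = mex{2,1,0} = 3
G(6) = mex{3,0,1} = 2
G(7) = mex{2,1,0} = 3
G(8) = mex{3,2,1} = 0
G(9) = mex{0,3,2} = 1
G(10) = mex{1,2,3} = 0
G(11) = mex{0,3,2,0} = 1
G(12) = mex{1,0,3,1} = 2
G(13) = mex{2,1,0,0} = 3
G(14) = mex{3,0,1,1} = 2
G(15) = mex{2,1,0,2} = 3
G(16) = mex{3,2,1,3} = 0
G(17) = mex{0,3,2,2} = 1
G(18) = mex{1,2,3,3} = 0
G(19) = mex{0,3,2,0} = 1
G(20) = mex{1,0,3,1} = 2
G(21) = mex{2,1,0,0} = 3
P-positions are exactly the n with G(n) = 0.

0, 2, 8, 10, 16, 18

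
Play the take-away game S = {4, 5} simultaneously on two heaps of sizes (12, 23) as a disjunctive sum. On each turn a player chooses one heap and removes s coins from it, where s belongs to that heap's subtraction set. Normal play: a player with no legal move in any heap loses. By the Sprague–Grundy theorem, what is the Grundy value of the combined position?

1

All heaps use S = {4, 5}:
G(0) = 0
G(1) = mex{} = 0
G(2) = mex{} = 0
G(3) = mex{} = 0
G(4) = mex{0} = 1
G(5) = mex{0,0} = 1
G(6) = mex{0,0} = 1
G(7) = mex{0,0} = 1
G(8) = mex{1,0} = 2
G(9) = mex{1,1} = 0
G(10) = mex{1,1} = 0
G(11) = mex{1,1} = 0
G(12) = mex{2,1} = 0
G(13) = mex{0,2} = 1
G(14) = mex{0,0} = 1
G(15) = mex{0,0} = 1
G(16) = mex{0,0} = 1
G(17) = mex{1,0} = 2
G(18) = mex{1,1} = 0
G(19) = mex{1,1} = 0
G(20) = mex{1,1} = 0
G(21) = mex{2,1} = 0
G(22) = mex{0,2} = 1
G(23) = mex{0,0} = 1
Heap A: G(12) = 0.
Heap B: G(23) = 1.
Combined Grundy value = 0 ⊕ 1 = 1.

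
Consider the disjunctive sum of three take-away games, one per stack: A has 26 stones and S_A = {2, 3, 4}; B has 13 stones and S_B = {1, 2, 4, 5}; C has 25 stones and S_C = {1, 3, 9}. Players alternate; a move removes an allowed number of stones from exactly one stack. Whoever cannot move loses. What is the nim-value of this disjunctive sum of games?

1

Stack A, S = {2, 3, 4}:
n :  0  1  2  3  4  5  6  7  8  9 10 11 12 13 14 15 16 17 18 19 20 21 22 23 24 25 26
G :  0  0  1  1  2  2  0  0  1  1  2  2  0  0  1  1  2  2  0  0  1  1  2  2  0  0  1
G_A(26) = 1.
Stack B, S = {1, 2, 4, 5}:
n :  0  1  2  3  4  5  6  7  8  9 10 11 12 13
G :  0  1  2  0  1  2  0  1  2  0  1  2  0  1
G_B(13) = 1.
Stack C, S = {1, 3, 9}:
G(0) = 0
G(1) = mex{0} = 1
G(2) = mex{1} = 0
G(3) = mex{0,0} = 1
G(4) = mex{1,1} = 0
G(5) = mex{0,0} = 1
G(6) = mex{1,1} = 0
G(7) = mex{0,0} = 1
G(8) = mex{1,1} = 0
G(9) = mex{0,0,0} = 1
G(10) = mex{1,1,1} = 0
G(11) = mex{0,0,0} = 1
G(12) = mex{1,1,1} = 0
G(13) = mex{0,0,0} = 1
G(14) = mex{1,1,1} = 0
G(15) = mex{0,0,0} = 1
G(16) = mex{1,1,1} = 0
G(17) = mex{0,0,0} = 1
G(18) = mex{1,1,1} = 0
G(19) = mex{0,0,0} = 1
G(20) = mex{1,1,1} = 0
G(21) = mex{0,0,0} = 1
G(22) = mex{1,1,1} = 0
G(23) = mex{0,0,0} = 1
G(24) = mex{1,1,1} = 0
G(25) = mex{0,0,0} = 1
G_C(25) = 1.
Combined Grundy value = 1 ⊕ 1 ⊕ 1 = 1.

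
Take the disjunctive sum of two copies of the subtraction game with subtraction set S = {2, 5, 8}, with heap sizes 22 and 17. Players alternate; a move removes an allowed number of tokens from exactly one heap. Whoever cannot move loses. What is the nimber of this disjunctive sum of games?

All heaps use S = {2, 5, 8}:
n :  0  1  2  3  4  5  6  7  8  9 10 11 12 13 14 15 16 17 18 19 20 21 22
G :  0  0  1  1  0  2  1  0  2  1  0  0  1  1  0  2  1  0  2  1  0  0  1
Heap A: G(22) = 1.
Heap B: G(17) = 0.
Combined Grundy value = 1 ⊕ 0 = 1.

1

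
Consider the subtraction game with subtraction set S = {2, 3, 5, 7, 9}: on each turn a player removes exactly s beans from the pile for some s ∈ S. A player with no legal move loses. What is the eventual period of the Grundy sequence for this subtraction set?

n :  0  1  2  3  4  5  6  7  8  9 10 11 12 13 14 15 16 17 18 19 20 21 22 23
G :  0  0  1  1  2  2  3  3  4  4  5  0  0  1  1  2  2  3  3  4  4  5  0  0
G(n+11) = G(n) holds for n = 0,…,8 (a full window of length max(S) = 9), so the sequence is purely periodic with period 11.

11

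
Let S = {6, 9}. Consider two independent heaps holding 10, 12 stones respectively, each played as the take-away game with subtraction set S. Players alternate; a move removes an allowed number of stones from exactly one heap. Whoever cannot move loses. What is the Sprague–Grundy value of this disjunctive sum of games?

3

All heaps use S = {6, 9}:
G(0) = 0
G(1) = mex{} = 0
G(2) = mex{} = 0
G(3) = mex{} = 0
G(4) = mex{} = 0
G(5) = mex{} = 0
G(6) = mex{0} = 1
G(7) = mex{0} = 1
G(8) = mex{0} = 1
G(9) = mex{0,0} = 1
G(10) = mex{0,0} = 1
G(11) = mex{0,0} = 1
G(12) = mex{1,0} = 2
Heap A: G(10) = 1.
Heap B: G(12) = 2.
Combined Grundy value = 1 ⊕ 2 = 3.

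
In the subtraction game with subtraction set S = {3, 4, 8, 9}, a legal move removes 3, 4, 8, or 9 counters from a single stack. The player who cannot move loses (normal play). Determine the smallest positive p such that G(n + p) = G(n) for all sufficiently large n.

12

G(0) = 0
G(1) = mex{} = 0
G(2) = mex{} = 0
G(3) = mex{0} = 1
G(4) = mex{0,0} = 1
G(5) = mex{0,0} = 1
G(6) = mex{1,0} = 2
G(7) = mex{1,1} = 0
G(8) = mex{1,1,0} = 2
G(9) = mex{2,1,0,0} = 3
G(10) = mex{0,2,0,0} = 1
G(11) = mex{2,0,1,0} = 3
G(12) = mex{3,2,1,1} = 0
G(13) = mex{1,3,1,1} = 0
G(14) = mex{3,1,2,1} = 0
G(15) = mex{0,3,0,2} = 1
G(16) = mex{0,0,2,0} = 1
G(17) = mex{0,0,3,2} = 1
G(18) = mex{1,0,1,3} = 2
G(19) = mex{1,1,3,1} = 0
G(20) = mex{1,1,0,3} = 2
G(21) = mex{2,1,0,0} = 3
G(22) = mex{0,2,0,0} = 1
G(23) = mex{2,0,1,0} = 3
G(24) = mex{3,2,1,1} = 0
G(25) = mex{1,3,1,1} = 0
G(n+12) = G(n) holds for n = 0,…,8 (a full window of length max(S) = 9), so the sequence is purely periodic with period 12.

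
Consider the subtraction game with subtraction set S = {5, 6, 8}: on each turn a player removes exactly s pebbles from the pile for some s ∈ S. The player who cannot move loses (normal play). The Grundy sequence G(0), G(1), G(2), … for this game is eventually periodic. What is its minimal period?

n :  0  1  2  3  4  5  6  7  8  9 10 11 12 13 14 15 16 17 18 19 20 21 22 23 24 25 26 27
G :  0  0  0  0  0  1  1  1  1  1  2  2  2  0  0  0  0  0  1  1  1  1  1  2  2  2  0  0
G(n+13) = G(n) holds for n = 0,…,7 (a full window of length max(S) = 8), so the sequence is purely periodic with period 13.

13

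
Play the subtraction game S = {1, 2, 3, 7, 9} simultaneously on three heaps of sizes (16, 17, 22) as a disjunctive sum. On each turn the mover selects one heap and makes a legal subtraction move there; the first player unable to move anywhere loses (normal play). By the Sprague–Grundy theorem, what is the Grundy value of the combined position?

3

All heaps use S = {1, 2, 3, 7, 9}:
n :  0  1  2  3  4  5  6  7  8  9 10 11 12 13 14 15 16 17 18 19 20 21 22
G :  0  1  2  3  0  1  2  3  0  1  2  3  0  1  2  3  0  1  2  3  0  1  2
Heap A: G(16) = 0.
Heap B: G(17) = 1.
Heap C: G(22) = 2.
Combined Grundy value = 0 ⊕ 1 ⊕ 2 = 3.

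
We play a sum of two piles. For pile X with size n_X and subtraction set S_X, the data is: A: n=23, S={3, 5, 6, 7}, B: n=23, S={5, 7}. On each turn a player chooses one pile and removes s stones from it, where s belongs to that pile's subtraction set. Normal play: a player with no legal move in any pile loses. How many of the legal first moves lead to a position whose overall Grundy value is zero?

Pile A, S = {3, 5, 6, 7}:
n :  0  1  2  3  4  5  6  7  8  9 10 11 12 13 14 15 16 17 18 19 20 21 22 23
G :  0  0  0  1  1  1  2  2  2  3  0  0  0  1  1  1  2  2  2  3  0  0  0  1
G_A(23) = 1.
Pile B, S = {5, 7}:
n :  0  1  2  3  4  5  6  7  8  9 10 11 12 13 14 15 16 17 18 19 20 21 22 23
G :  0  0  0  0  0  1  1  1  1  1  2  2  0  0  0  0  0  1  1  1  1  1  2  2
G_B(23) = 2.
Combined Grundy value = 1 ⊕ 2 = 3.
A winning move leaves total XOR = 0, i.e. changes one component's Grundy value g to g ⊕ X where X is the current total.
Pile A: need g' = 1⊕3 = 2. Options: 23−3→G=0, 23−5→G=2, 23−6→G=2, 23−7→G=2. Hits: 3.
Pile B: need g' = 2⊕3 = 1. Options: 23−5→G=1, 23−7→G=0. Hits: 1.

4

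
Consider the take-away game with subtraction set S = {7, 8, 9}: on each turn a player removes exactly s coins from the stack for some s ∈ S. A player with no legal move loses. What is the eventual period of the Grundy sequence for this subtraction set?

16

n :  0  1  2  3  4  5  6  7  8  9 10 11 12 13 14 15 16 17 18 19 20 21 22 23 24 25 26 27 28 29 30 31 32 33
G :  0  0  0  0  0  0  0  1  1  1  1  1  1  1  2  2  0  0  0  0  0  0  0  1  1  1  1  1  1  1  2  2  0  0
G(n+16) = G(n) holds for n = 0,…,8 (a full window of length max(S) = 9), so the sequence is purely periodic with period 16.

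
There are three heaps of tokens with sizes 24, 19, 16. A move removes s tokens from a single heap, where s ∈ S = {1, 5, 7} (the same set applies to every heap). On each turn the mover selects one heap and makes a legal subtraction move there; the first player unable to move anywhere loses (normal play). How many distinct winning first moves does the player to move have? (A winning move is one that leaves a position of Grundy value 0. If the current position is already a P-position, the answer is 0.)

9

All heaps use S = {1, 5, 7}:
G(0) = 0
G(1) = mex{0} = 1
G(2) = mex{1} = 0
G(3) = mex{0} = 1
G(4) = mex{1} = 0
G(5) = mex{0,0} = 1
G(6) = mex{1,1} = 0
G(7) = mex{0,0,0} = 1
G(8) = mex{1,1,1} = 0
G(9) = mex{0,0,0} = 1
G(10) = mex{1,1,1} = 0
G(11) = mex{0,0,0} = 1
G(12) = mex{1,1,1} = 0
G(13) = mex{0,0,0} = 1
G(14) = mex{1,1,1} = 0
G(15) = mex{0,0,0} = 1
G(16) = mex{1,1,1} = 0
G(17) = mex{0,0,0} = 1
G(18) = mex{1,1,1} = 0
G(19) = mex{0,0,0} = 1
G(20) = mex{1,1,1} = 0
G(21) = mex{0,0,0} = 1
G(22) = mex{1,1,1} = 0
G(23) = mex{0,0,0} = 1
G(24) = mex{1,1,1} = 0
Heap A: G(24) = 0.
Heap B: G(19) = 1.
Heap C: G(16) = 0.
Combined Grundy value = 0 ⊕ 1 ⊕ 0 = 1.
A winning move leaves total XOR = 0, i.e. changes one component's Grundy value g to g ⊕ X where X is the current total.
Heap A: need g' = 0⊕1 = 1. Options: 24−1→G=1, 24−5→G=1, 24−7→G=1. Hits: 3.
Heap B: need g' = 1⊕1 = 0. Options: 19−1→G=0, 19−5→G=0, 19−7→G=0. Hits: 3.
Heap C: need g' = 0⊕1 = 1. Options: 16−1→G=1, 16−5→G=1, 16−7→G=1. Hits: 3.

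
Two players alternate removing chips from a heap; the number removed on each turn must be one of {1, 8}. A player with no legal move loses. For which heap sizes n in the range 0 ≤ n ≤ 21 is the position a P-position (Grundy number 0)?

0, 2, 4, 6, 9, 11, 13, 15, 18, 20

G(0) = 0
G(1) = mex{0} = 1
G(2) = mex{1} = 0
G(3) = mex{0} = 1
G(4) = mex{1} = 0
G(5) = mex{0} = 1
G(6) = mex{1} = 0
G(7) = mex{0} = 1
G(8) = mex{1,0} = 2
G(9) = mex{2,1} = 0
G(10) = mex{0,0} = 1
G(11) = mex{1,1} = 0
G(12) = mex{0,0} = 1
G(13) = mex{1,1} = 0
G(14) = mex{0,0} = 1
G(15) = mex{1,1} = 0
G(16) = mex{0,2} = 1
G(17) = mex{1,0} = 2
G(18) = mex{2,1} = 0
G(19) = mex{0,0} = 1
G(20) = mex{1,1} = 0
G(21) = mex{0,0} = 1
P-positions are exactly the n with G(n) = 0.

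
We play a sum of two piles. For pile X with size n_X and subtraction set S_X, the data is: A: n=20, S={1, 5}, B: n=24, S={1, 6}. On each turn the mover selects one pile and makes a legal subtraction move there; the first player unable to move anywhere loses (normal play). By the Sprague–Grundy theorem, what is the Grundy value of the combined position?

Pile A, S = {1, 5}:
n :  0  1  2  3  4  5  6  7  8  9 10 11 12 13 14 15 16 17 18 19 20
G :  0  1  0  1  0  1  0  1  0  1  0  1  0  1  0  1  0  1  0  1  0
G_A(20) = 0.
Pile B, S = {1, 6}:
G(0) = 0
G(1) = mex{0} = 1
G(2) = mex{1} = 0
G(3) = mex{0} = 1
G(4) = mex{1} = 0
G(5) = mex{0} = 1
G(6) = mex{1,0} = 2
G(7) = mex{2,1} = 0
G(8) = mex{0,0} = 1
G(9) = mex{1,1} = 0
G(10) = mex{0,0} = 1
G(11) = mex{1,1} = 0
G(12) = mex{0,2} = 1
G(13) = mex{1,0} = 2
G(14) = mex{2,1} = 0
G(15) = mex{0,0} = 1
G(16) = mex{1,1} = 0
G(17) = mex{0,0} = 1
G(18) = mex{1,1} = 0
G(19) = mex{0,2} = 1
G(20) = mex{1,0} = 2
G(21) = mex{2,1} = 0
G(22) = mex{0,0} = 1
G(23) = mex{1,1} = 0
G(24) = mex{0,0} = 1
G_B(24) = 1.
Combined Grundy value = 0 ⊕ 1 = 1.

1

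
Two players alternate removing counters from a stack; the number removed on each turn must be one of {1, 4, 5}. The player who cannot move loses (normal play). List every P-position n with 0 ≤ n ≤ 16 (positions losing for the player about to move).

0, 2, 8, 10, 16

n :  0  1  2  3  4  5  6  7  8  9 10 11 12 13 14 15 16
G :  0  1  0  1  2  3  2  3  0  1  0  1  2  3  2  3  0
P-positions are exactly the n with G(n) = 0.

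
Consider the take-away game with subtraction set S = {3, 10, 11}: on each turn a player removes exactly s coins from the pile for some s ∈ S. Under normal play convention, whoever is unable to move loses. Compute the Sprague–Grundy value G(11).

n :  0  1  2  3  4  5  6  7  8  9 10 11
G :  0  0  0  1  1  1  0  0  0  1  1  1

1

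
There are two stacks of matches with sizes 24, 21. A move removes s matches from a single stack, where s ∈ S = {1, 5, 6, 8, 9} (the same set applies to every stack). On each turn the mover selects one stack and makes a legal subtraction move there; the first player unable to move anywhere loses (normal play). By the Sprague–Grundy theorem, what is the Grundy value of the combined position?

All stacks use S = {1, 5, 6, 8, 9}:
G(0) = 0
G(1) = mex{0} = 1
G(2) = mex{1} = 0
G(3) = mex{0} = 1
G(4) = mex{1} = 0
G(5) = mex{0,0} = 1
G(6) = mex{1,1,0} = 2
G(7) = mex{2,0,1} = 3
G(8) = mex{3,1,0,0} = 2
G(9) = mex{2,0,1,1,0} = 3
G(10) = mex{3,1,0,0,1} = 2
G(11) = mex{2,2,1,1,0} = 3
G(12) = mex{3,3,2,0,1} = 4
G(13) = mex{4,2,3,1,0} = 5
G(14) = mex{5,3,2,2,1} = 0
G(15) = mex{0,2,3,3,2} = 1
G(16) = mex{1,3,2,2,3} = 0
G(17) = mex{0,4,3,3,2} = 1
G(18) = mex{1,5,4,2,3} = 0
G(19) = mex{0,0,5,3,2} = 1
G(20) = mex{1,1,0,4,3} = 2
G(21) = mex{2,0,1,5,4} = 3
G(22) = mex{3,1,0,0,5} = 2
G(23) = mex{2,0,1,1,0} = 3
G(24) = mex{3,1,0,0,1} = 2
Stack A: G(24) = 2.
Stack B: G(21) = 3.
Combined Grundy value = 2 ⊕ 3 = 1.

1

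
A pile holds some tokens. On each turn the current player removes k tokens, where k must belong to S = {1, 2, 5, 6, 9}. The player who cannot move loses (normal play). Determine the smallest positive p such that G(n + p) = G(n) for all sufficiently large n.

n :  0  1  2  3  4  5  6  7  8  9 10 11 12 13 14 15 16 17
G :  0  1  2  0  1  2  3  0  1  2  0  1  2  3  0  1  2  0
G(n+7) = G(n) holds for n = 0,…,8 (a full window of length max(S) = 9), so the sequence is purely periodic with period 7.

7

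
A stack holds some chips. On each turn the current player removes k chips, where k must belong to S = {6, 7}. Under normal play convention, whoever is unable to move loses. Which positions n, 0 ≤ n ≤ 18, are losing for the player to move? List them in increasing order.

0, 1, 2, 3, 4, 5, 13, 14, 15, 16, 17, 18

n :  0  1  2  3  4  5  6  7  8  9 10 11 12 13 14 15 16 17 18
G :  0  0  0  0  0  0  1  1  1  1  1  1  2  0  0  0  0  0  0
P-positions are exactly the n with G(n) = 0.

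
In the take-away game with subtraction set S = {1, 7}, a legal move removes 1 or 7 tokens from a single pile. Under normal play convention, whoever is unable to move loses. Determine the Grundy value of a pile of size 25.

1

G(0) = 0
G(1) = mex{0} = 1
G(2) = mex{1} = 0
G(3) = mex{0} = 1
G(4) = mex{1} = 0
G(5) = mex{0} = 1
G(6) = mex{1} = 0
G(7) = mex{0,0} = 1
G(8) = mex{1,1} = 0
G(9) = mex{0,0} = 1
G(10) = mex{1,1} = 0
G(11) = mex{0,0} = 1
G(12) = mex{1,1} = 0
G(13) = mex{0,0} = 1
G(14) = mex{1,1} = 0
G(15) = mex{0,0} = 1
G(16) = mex{1,1} = 0
G(17) = mex{0,0} = 1
G(18) = mex{1,1} = 0
G(19) = mex{0,0} = 1
G(20) = mex{1,1} = 0
G(21) = mex{0,0} = 1
G(22) = mex{1,1} = 0
G(23) = mex{0,0} = 1
G(24) = mex{1,1} = 0
G(25) = mex{0,0} = 1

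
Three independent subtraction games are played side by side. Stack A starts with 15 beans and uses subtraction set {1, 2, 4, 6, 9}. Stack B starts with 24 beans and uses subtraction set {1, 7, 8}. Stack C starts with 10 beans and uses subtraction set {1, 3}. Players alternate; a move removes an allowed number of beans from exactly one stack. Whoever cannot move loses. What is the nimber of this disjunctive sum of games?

Stack A, S = {1, 2, 4, 6, 9}:
G(0) = 0
G(1) = mex{0} = 1
G(2) = mex{1,0} = 2
G(3) = mex{2,1} = 0
G(4) = mex{0,2,0} = 1
G(5) = mex{1,0,1} = 2
G(6) = mex{2,1,2,0} = 3
G(7) = mex{3,2,0,1} = 4
G(8) = mex{4,3,1,2} = 0
G(9) = mex{0,4,2,0,0} = 1
G(10) = mex{1,0,3,1,1} = 2
G(11) = mex{2,1,4,2,2} = 0
G(12) = mex{0,2,0,3,0} = 1
G(13) = mex{1,0,1,4,1} = 2
G(14) = mex{2,1,2,0,2} = 3
G(15) = mex{3,2,0,1,3} = 4
G_A(15) = 4.
Stack B, S = {1, 7, 8}:
G(0) = 0
G(1) = mex{0} = 1
G(2) = mex{1} = 0
G(3) = mex{0} = 1
G(4) = mex{1} = 0
G(5) = mex{0} = 1
G(6) = mex{1} = 0
G(7) = mex{0,0} = 1
G(8) = mex{1,1,0} = 2
G(9) = mex{2,0,1} = 3
G(10) = mex{3,1,0} = 2
G(11) = mex{2,0,1} = 3
G(12) = mex{3,1,0} = 2
G(13) = mex{2,0,1} = 3
G(14) = mex{3,1,0} = 2
G(15) = mex{2,2,1} = 0
G(16) = mex{0,3,2} = 1
G(17) = mex{1,2,3} = 0
G(18) = mex{0,3,2} = 1
G(19) = mex{1,2,3} = 0
G(20) = mex{0,3,2} = 1
G(21) = mex{1,2,3} = 0
G(22) = mex{0,0,2} = 1
G(23) = mex{1,1,0} = 2
G(24) = mex{2,0,1} = 3
G_B(24) = 3.
Stack C, S = {1, 3}:
n :  0  1  2  3  4  5  6  7  8  9 10
G :  0  1  0  1  0  1  0  1  0  1  0
G_C(10) = 0.
Combined Grundy value = 4 ⊕ 3 ⊕ 0 = 7.

7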